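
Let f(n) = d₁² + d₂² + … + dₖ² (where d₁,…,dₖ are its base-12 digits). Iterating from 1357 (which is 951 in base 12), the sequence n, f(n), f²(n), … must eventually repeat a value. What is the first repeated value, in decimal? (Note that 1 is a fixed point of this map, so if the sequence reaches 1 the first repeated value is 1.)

125

1357 = (9,5,1)_12 → 107
107 = (8,11)_12 → 185
185 = (1,3,5)_12 → 35
35 = (2,11)_12 → 125
125 = (10,5)_12 → 125  — 125 already appeared earlier.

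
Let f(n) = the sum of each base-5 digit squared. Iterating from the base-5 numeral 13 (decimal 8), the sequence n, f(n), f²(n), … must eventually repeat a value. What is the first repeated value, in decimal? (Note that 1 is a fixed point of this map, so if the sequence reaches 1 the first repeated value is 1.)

8 = (1,3)_5 → 10
10 = (2,0)_5 → 4
4 = (4)_5 → 16
16 = (3,1)_5 → 10  — 10 already appeared earlier.

10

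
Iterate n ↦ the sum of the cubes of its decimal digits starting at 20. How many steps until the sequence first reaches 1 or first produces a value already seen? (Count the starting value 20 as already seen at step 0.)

20 → 2³ + 0³ = 8 + 0 = 8
8 → 8³ = 512
512 → 5³ + 1³ + 2³ = 125 + 1 + 8 = 134
134 → 1³ + 3³ + 4³ = 1 + 27 + 64 = 92
92 → 9³ + 2³ = 729 + 8 = 737
737 → 7³ + 3³ + 7³ = 343 + 27 + 343 = 713
713 → 7³ + 1³ + 3³ = 343 + 1 + 27 = 371
371 → 3³ + 7³ + 1³ = 27 + 343 + 1 = 371  — 371 repeats.
That took 8 steps.

8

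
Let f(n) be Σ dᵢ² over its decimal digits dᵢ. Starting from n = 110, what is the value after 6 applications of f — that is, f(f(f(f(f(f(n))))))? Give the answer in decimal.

110 → 2
2 → 4
4 → 16
16 → 37
37 → 58
58 → 89

89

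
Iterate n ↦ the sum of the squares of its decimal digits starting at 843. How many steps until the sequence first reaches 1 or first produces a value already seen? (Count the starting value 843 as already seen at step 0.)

9

843 → 8² + 4² + 3² = 89
89 → 8² + 9² = 145
145 → 1² + 4² + 5² = 42
42 → 4² + 2² = 20
20 → 2² + 0² = 4
4 → 4² = 16
16 → 1² + 6² = 37
37 → 3² + 7² = 58
58 → 5² + 8² = 89  — 89 repeats.
That took 9 steps.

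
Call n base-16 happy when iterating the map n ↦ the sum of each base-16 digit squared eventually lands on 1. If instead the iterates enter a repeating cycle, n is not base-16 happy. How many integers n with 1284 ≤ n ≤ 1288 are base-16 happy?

1284: 1284 → 41 → 85 → 50 → 13 → 169 → 181 → 146 → 85  — not base-16 happy
1285: 1285 → 50 → 13 → 169 → 181 → 146 → 85 → 50  — not base-16 happy
1286: 1286 → 61 → 178 → 125 → 218 → 269 → 170 → 200 → 208 → 169 → 181 → 146 → 85 → 50 → 13 → 169  — not base-16 happy
1287: 1287 → 74 → 116 → 65 → 17 → 2 → 4 → 16 → 1  — base-16 happy
1288: 1288 → 89 → 106 → 136 → 128 → 64 → 16 → 1  — base-16 happy
base-16 happy: 1287, 1288

2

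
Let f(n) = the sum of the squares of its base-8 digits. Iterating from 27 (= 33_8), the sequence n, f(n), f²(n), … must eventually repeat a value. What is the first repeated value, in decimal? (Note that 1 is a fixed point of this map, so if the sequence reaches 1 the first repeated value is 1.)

1

27 = (3,3)_8 → 3² + 3² = 9 + 9 = 18
18 = (2,2)_8 → 2² + 2² = 4 + 4 = 8
8 = (1,0)_8 → 1² + 0² = 1 + 0 = 1  — reached the fixed point 1.
1 → 1, so 1 is the first repeated value.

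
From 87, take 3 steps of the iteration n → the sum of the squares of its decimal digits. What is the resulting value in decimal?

87 → 113
113 → 11
11 → 2

2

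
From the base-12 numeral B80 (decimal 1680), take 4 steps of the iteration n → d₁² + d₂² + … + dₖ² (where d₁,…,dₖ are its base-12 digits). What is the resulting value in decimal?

1680 = (11,8,0)_12 → 11² + 8² + 0² = 185
185 = (1,3,5)_12 → 1² + 3² + 5² = 35
35 = (2,11)_12 → 2² + 11² = 125
125 = (10,5)_12 → 10² + 5² = 125

125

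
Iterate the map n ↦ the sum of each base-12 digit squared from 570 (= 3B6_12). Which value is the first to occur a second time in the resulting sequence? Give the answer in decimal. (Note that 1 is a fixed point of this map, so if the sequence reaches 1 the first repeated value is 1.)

570 = (3,11,6)_12 → 3² + 11² + 6² = 166
166 = (1,1,10)_12 → 1² + 1² + 10² = 102
102 = (8,6)_12 → 8² + 6² = 100
100 = (8,4)_12 → 8² + 4² = 80
80 = (6,8)_12 → 6² + 8² = 100  — 100 already appeared earlier.

100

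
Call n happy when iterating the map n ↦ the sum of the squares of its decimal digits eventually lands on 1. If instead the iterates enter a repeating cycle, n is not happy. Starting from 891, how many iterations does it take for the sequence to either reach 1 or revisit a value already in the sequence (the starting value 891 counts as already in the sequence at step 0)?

891 → 8² + 9² + 1² = 146
146 → 1² + 4² + 6² = 53
53 → 5² + 3² = 34
34 → 3² + 4² = 25
25 → 2² + 5² = 29
29 → 2² + 9² = 85
85 → 8² + 5² = 89
89 → 8² + 9² = 145
145 → 1² + 4² + 5² = 42
42 → 4² + 2² = 20
20 → 2² + 0² = 4
4 → 4² = 16
16 → 1² + 6² = 37
37 → 3² + 7² = 58
58 → 5² + 8² = 89  — 89 repeats.
That took 15 steps.

15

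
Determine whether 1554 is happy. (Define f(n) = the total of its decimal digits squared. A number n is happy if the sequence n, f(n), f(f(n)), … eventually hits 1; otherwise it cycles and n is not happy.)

not happy

1554 → 1² + 5² + 5² + 4² = 67
67 → 6² + 7² = 85
85 → 8² + 5² = 89
89 → 8² + 9² = 145
145 → 1² + 4² + 5² = 42
42 → 4² + 2² = 20
20 → 2² + 0² = 4
4 → 4² = 16
16 → 1² + 6² = 37
37 → 3² + 7² = 58
58 → 5² + 8² = 89  — 89 already seen; the sequence cycles without reaching 1.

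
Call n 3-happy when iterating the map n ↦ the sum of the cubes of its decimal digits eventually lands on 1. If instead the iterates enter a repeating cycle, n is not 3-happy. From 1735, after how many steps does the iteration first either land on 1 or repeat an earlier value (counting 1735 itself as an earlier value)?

5

1735 → 1³ + 7³ + 3³ + 5³ = 1 + 343 + 27 + 125 = 496
496 → 4³ + 9³ + 6³ = 64 + 729 + 216 = 1009
1009 → 1³ + 0³ + 0³ + 9³ = 1 + 0 + 0 + 729 = 730
730 → 7³ + 3³ + 0³ = 343 + 27 + 0 = 370
370 → 3³ + 7³ + 0³ = 27 + 343 + 0 = 370  — 370 repeats.
That took 5 steps.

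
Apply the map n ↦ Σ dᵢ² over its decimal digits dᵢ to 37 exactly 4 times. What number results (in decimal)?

37 → 58
58 → 89
89 → 145
145 → 42

42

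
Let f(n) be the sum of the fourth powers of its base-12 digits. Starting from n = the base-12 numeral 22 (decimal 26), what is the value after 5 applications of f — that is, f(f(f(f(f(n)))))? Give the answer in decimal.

20016

26 = (2,2)_12 → 2⁴ + 2⁴ = 16 + 16 = 32
32 = (2,8)_12 → 2⁴ + 8⁴ = 16 + 4096 = 4112
4112 = (2,4,6,8)_12 → 2⁴ + 4⁴ + 6⁴ + 8⁴ = 16 + 256 + 1296 + 4096 = 5664
5664 = (3,3,4,0)_12 → 3⁴ + 3⁴ + 4⁴ + 0⁴ = 81 + 81 + 256 + 0 = 418
418 = (2,10,10)_12 → 2⁴ + 10⁴ + 10⁴ = 16 + 10000 + 10000 = 20016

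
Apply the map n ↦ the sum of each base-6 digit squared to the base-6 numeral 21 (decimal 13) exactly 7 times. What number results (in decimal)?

13 = (2,1)_6 → 2² + 1² = 5
5 = (5)_6 → 5² = 25
25 = (4,1)_6 → 4² + 1² = 17
17 = (2,5)_6 → 2² + 5² = 29
29 = (4,5)_6 → 4² + 5² = 41
41 = (1,0,5)_6 → 1² + 0² + 5² = 26
26 = (4,2)_6 → 4² + 2² = 20

20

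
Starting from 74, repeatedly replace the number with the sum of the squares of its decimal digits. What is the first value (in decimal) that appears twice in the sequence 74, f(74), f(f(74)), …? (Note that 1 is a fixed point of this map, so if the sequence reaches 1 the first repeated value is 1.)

37

74 → 7² + 4² = 65
65 → 6² + 5² = 61
61 → 6² + 1² = 37
37 → 3² + 7² = 58
58 → 5² + 8² = 89
89 → 8² + 9² = 145
145 → 1² + 4² + 5² = 42
42 → 4² + 2² = 20
20 → 2² + 0² = 4
4 → 4² = 16
16 → 1² + 6² = 37  — 37 already appeared earlier.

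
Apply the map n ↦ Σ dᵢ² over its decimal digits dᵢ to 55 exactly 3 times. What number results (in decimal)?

29

55 → 50
50 → 25
25 → 29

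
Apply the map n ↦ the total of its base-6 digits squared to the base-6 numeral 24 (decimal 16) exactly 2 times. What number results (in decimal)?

16 = (2,4)_6 → 2² + 4² = 20
20 = (3,2)_6 → 3² + 2² = 13

13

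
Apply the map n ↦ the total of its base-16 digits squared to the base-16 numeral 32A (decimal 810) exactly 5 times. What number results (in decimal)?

810 = (3,2,10)_16 → 3² + 2² + 10² = 113
113 = (7,1)_16 → 7² + 1² = 50
50 = (3,2)_16 → 3² + 2² = 13
13 = (13)_16 → 13² = 169
169 = (10,9)_16 → 10² + 9² = 181

181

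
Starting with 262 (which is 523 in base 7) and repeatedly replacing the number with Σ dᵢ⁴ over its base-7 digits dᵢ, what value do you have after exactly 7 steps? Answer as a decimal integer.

1922

262 = (5,2,3)_7 → 5⁴ + 2⁴ + 3⁴ = 625 + 16 + 81 = 722
722 = (2,0,5,1)_7 → 2⁴ + 0⁴ + 5⁴ + 1⁴ = 16 + 0 + 625 + 1 = 642
642 = (1,6,0,5)_7 → 1⁴ + 6⁴ + 0⁴ + 5⁴ = 1 + 1296 + 0 + 625 = 1922
1922 = (5,4,1,4)_7 → 5⁴ + 4⁴ + 1⁴ + 4⁴ = 625 + 256 + 1 + 256 = 1138
1138 = (3,2,1,4)_7 → 3⁴ + 2⁴ + 1⁴ + 4⁴ = 81 + 16 + 1 + 256 = 354
354 = (1,0,1,4)_7 → 1⁴ + 0⁴ + 1⁴ + 4⁴ = 1 + 0 + 1 + 256 = 258
258 = (5,1,6)_7 → 5⁴ + 1⁴ + 6⁴ = 625 + 1 + 1296 = 1922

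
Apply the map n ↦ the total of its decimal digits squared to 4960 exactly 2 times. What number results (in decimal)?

19

4960 → 4² + 9² + 6² + 0² = 16 + 81 + 36 + 0 = 133
133 → 1² + 3² + 3² = 1 + 9 + 9 = 19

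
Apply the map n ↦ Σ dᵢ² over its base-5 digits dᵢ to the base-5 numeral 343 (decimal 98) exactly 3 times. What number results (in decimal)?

98 = (3,4,3)_5 → 3² + 4² + 3² = 9 + 16 + 9 = 34
34 = (1,1,4)_5 → 1² + 1² + 4² = 1 + 1 + 16 = 18
18 = (3,3)_5 → 3² + 3² = 9 + 9 = 18

18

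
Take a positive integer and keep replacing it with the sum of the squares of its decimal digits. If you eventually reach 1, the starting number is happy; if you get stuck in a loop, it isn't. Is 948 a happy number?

not happy

948 → 9² + 4² + 8² = 81 + 16 + 64 = 161
161 → 1² + 6² + 1² = 1 + 36 + 1 = 38
38 → 3² + 8² = 9 + 64 = 73
73 → 7² + 3² = 49 + 9 = 58
58 → 5² + 8² = 25 + 64 = 89
89 → 8² + 9² = 64 + 81 = 145
145 → 1² + 4² + 5² = 1 + 16 + 25 = 42
42 → 4² + 2² = 16 + 4 = 20
20 → 2² + 0² = 4 + 0 = 4
4 → 4² = 16
16 → 1² + 6² = 1 + 36 = 37
37 → 3² + 7² = 9 + 49 = 58  — 58 already seen; the sequence cycles without reaching 1.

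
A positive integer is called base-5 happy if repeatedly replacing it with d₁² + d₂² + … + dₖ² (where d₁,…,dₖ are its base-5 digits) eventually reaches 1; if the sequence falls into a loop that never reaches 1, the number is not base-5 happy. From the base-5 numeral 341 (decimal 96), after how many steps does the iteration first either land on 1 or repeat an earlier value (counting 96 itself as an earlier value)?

6

96 = (3,4,1)_5 → 3² + 4² + 1² = 26
26 = (1,0,1)_5 → 1² + 0² + 1² = 2
2 = (2)_5 → 2² = 4
4 = (4)_5 → 4² = 16
16 = (3,1)_5 → 3² + 1² = 10
10 = (2,0)_5 → 2² + 0² = 4  — 4 repeats.
That took 6 steps.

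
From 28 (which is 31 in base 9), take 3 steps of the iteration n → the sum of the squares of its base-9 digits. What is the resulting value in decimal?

28 = (3,1)_9 → 3² + 1² = 10
10 = (1,1)_9 → 1² + 1² = 2
2 = (2)_9 → 2² = 4

4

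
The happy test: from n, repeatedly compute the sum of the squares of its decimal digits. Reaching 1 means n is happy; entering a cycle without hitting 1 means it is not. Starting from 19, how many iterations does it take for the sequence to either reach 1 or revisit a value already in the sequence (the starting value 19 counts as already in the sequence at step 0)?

19 → 1² + 9² = 1 + 81 = 82
82 → 8² + 2² = 64 + 4 = 68
68 → 6² + 8² = 36 + 64 = 100
100 → 1² + 0² + 0² = 1 + 0 + 0 = 1  — reached 1.
That took 4 steps.

4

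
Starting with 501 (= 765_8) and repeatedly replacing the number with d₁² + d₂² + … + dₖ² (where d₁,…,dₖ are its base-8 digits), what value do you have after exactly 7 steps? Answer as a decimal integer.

501 = (7,6,5)_8 → 7² + 6² + 5² = 110
110 = (1,5,6)_8 → 1² + 5² + 6² = 62
62 = (7,6)_8 → 7² + 6² = 85
85 = (1,2,5)_8 → 1² + 2² + 5² = 30
30 = (3,6)_8 → 3² + 6² = 45
45 = (5,5)_8 → 5² + 5² = 50
50 = (6,2)_8 → 6² + 2² = 40

40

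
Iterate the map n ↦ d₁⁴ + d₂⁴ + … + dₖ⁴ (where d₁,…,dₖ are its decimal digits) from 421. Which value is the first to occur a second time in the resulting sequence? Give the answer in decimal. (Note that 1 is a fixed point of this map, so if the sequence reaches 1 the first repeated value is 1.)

421 → 273
273 → 2498
2498 → 10929
10929 → 13139
13139 → 6725
6725 → 4338
4338 → 4514
4514 → 1138
1138 → 4179
4179 → 9219
9219 → 13139  — 13139 already appeared earlier.

13139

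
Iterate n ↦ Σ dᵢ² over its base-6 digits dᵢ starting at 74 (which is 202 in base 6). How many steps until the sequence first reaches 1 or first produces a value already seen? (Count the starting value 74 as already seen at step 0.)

10

74 = (2,0,2)_6 → 2² + 0² + 2² = 4 + 0 + 4 = 8
8 = (1,2)_6 → 1² + 2² = 1 + 4 = 5
5 = (5)_6 → 5² = 25
25 = (4,1)_6 → 4² + 1² = 16 + 1 = 17
17 = (2,5)_6 → 2² + 5² = 4 + 25 = 29
29 = (4,5)_6 → 4² + 5² = 16 + 25 = 41
41 = (1,0,5)_6 → 1² + 0² + 5² = 1 + 0 + 25 = 26
26 = (4,2)_6 → 4² + 2² = 16 + 4 = 20
20 = (3,2)_6 → 3² + 2² = 9 + 4 = 13
13 = (2,1)_6 → 2² + 1² = 4 + 1 = 5  — 5 repeats.
That took 10 steps.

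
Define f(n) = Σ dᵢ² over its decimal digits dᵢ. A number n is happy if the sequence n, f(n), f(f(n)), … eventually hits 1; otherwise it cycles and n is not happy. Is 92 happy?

not happy

92 → 9² + 2² = 85
85 → 8² + 5² = 89
89 → 8² + 9² = 145
145 → 1² + 4² + 5² = 42
42 → 4² + 2² = 20
20 → 2² + 0² = 4
4 → 4² = 16
16 → 1² + 6² = 37
37 → 3² + 7² = 58
58 → 5² + 8² = 89  — 89 already seen; the sequence cycles without reaching 1.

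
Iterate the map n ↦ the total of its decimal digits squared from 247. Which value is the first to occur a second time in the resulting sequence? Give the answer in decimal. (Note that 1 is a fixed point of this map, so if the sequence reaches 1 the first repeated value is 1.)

16

247 → 2² + 4² + 7² = 4 + 16 + 49 = 69
69 → 6² + 9² = 36 + 81 = 117
117 → 1² + 1² + 7² = 1 + 1 + 49 = 51
51 → 5² + 1² = 25 + 1 = 26
26 → 2² + 6² = 4 + 36 = 40
40 → 4² + 0² = 16 + 0 = 16
16 → 1² + 6² = 1 + 36 = 37
37 → 3² + 7² = 9 + 49 = 58
58 → 5² + 8² = 25 + 64 = 89
89 → 8² + 9² = 64 + 81 = 145
145 → 1² + 4² + 5² = 1 + 16 + 25 = 42
42 → 4² + 2² = 16 + 4 = 20
20 → 2² + 0² = 4 + 0 = 4
4 → 4² = 16  — 16 already appeared earlier.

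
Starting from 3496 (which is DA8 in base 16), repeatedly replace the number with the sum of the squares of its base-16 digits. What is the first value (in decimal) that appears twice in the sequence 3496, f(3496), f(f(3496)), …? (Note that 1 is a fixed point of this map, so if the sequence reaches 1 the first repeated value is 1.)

169

3496 = (13,10,8)_16 → 13² + 10² + 8² = 333
333 = (1,4,13)_16 → 1² + 4² + 13² = 186
186 = (11,10)_16 → 11² + 10² = 221
221 = (13,13)_16 → 13² + 13² = 338
338 = (1,5,2)_16 → 1² + 5² + 2² = 30
30 = (1,14)_16 → 1² + 14² = 197
197 = (12,5)_16 → 12² + 5² = 169
169 = (10,9)_16 → 10² + 9² = 181
181 = (11,5)_16 → 11² + 5² = 146
146 = (9,2)_16 → 9² + 2² = 85
85 = (5,5)_16 → 5² + 5² = 50
50 = (3,2)_16 → 3² + 2² = 13
13 = (13)_16 → 13² = 169  — 169 already appeared earlier.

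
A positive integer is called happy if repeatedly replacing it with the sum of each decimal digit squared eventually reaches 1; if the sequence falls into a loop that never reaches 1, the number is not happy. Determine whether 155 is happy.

155 → 51
51 → 26
26 → 40
40 → 16
16 → 37
37 → 58
58 → 89
89 → 145
145 → 42
42 → 20
20 → 4
4 → 16  — 16 already seen; the sequence cycles without reaching 1.

not happy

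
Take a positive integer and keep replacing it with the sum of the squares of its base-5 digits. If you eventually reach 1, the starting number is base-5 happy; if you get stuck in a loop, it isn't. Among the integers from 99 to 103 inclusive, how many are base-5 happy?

2

99: 99 → 41 → 11 → 5 → 1  (reaches 1)
100: 100 → 16 → 10 → 4 → 16  (repeats 16)
101: 101 → 17 → 13 → 13  (repeats 13)
102: 102 → 20 → 16 → 10 → 4 → 16  (repeats 16)
103: 103 → 25 → 1  (reaches 1)
base-5 happy: 99, 103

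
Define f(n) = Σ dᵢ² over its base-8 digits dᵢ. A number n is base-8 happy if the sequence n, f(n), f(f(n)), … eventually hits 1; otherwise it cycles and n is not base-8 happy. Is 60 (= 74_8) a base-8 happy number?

60 = (7,4)_8 → 7² + 4² = 49 + 16 = 65
65 = (1,0,1)_8 → 1² + 0² + 1² = 1 + 0 + 1 = 2
2 = (2)_8 → 2² = 4
4 = (4)_8 → 4² = 16
16 = (2,0)_8 → 2² + 0² = 4 + 0 = 4  — 4 already seen; the sequence cycles without reaching 1.

not base-8 happy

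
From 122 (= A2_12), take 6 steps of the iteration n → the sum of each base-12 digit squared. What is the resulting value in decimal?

26

122 = (10,2)_12 → 10² + 2² = 100 + 4 = 104
104 = (8,8)_12 → 8² + 8² = 64 + 64 = 128
128 = (10,8)_12 → 10² + 8² = 100 + 64 = 164
164 = (1,1,8)_12 → 1² + 1² + 8² = 1 + 1 + 64 = 66
66 = (5,6)_12 → 5² + 6² = 25 + 36 = 61
61 = (5,1)_12 → 5² + 1² = 25 + 1 = 26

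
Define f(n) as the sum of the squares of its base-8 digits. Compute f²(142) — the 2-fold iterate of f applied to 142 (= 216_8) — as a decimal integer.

26

142 = (2,1,6)_8 → 2² + 1² + 6² = 4 + 1 + 36 = 41
41 = (5,1)_8 → 5² + 1² = 25 + 1 = 26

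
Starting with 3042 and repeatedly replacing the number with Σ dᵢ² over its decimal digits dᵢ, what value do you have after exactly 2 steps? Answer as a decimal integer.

3042 → 29
29 → 85

85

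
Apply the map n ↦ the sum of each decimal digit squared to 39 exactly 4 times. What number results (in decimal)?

61

39 → 90
90 → 81
81 → 65
65 → 61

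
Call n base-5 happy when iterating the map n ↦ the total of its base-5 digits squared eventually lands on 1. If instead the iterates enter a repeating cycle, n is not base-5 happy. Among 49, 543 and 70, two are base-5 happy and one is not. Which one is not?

49: 49 → 33 → 11 → 5 → 1  — reaches 1 (base-5 happy)
543: 543 → 35 → 5 → 1  — reaches 1 (base-5 happy)
70: 70 → 20 → 16 → 10 → 4 → 16  — repeats 16 (not base-5 happy)

70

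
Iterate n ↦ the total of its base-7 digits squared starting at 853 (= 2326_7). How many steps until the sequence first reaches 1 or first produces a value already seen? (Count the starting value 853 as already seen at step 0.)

6

853 = (2,3,2,6)_7 → 2² + 3² + 2² + 6² = 4 + 9 + 4 + 36 = 53
53 = (1,0,4)_7 → 1² + 0² + 4² = 1 + 0 + 16 = 17
17 = (2,3)_7 → 2² + 3² = 4 + 9 = 13
13 = (1,6)_7 → 1² + 6² = 1 + 36 = 37
37 = (5,2)_7 → 5² + 2² = 25 + 4 = 29
29 = (4,1)_7 → 4² + 1² = 16 + 1 = 17  — 17 repeats.
That took 6 steps.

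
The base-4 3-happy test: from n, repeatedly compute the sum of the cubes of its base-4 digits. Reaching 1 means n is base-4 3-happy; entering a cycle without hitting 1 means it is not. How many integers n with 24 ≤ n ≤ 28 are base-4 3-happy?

1

24: 24 → 9 → 9  (repeats 9)
25: 25 → 10 → 16 → 1  (reaches 1)
26: 26 → 17 → 2 → 8 → 8  (repeats 8)
27: 27 → 36 → 9 → 9  (repeats 9)
28: 28 → 28  (repeats 28)
base-4 3-happy: 25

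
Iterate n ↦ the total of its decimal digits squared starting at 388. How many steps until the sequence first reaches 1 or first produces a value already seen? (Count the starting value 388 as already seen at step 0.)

388 → 3² + 8² + 8² = 9 + 64 + 64 = 137
137 → 1² + 3² + 7² = 1 + 9 + 49 = 59
59 → 5² + 9² = 25 + 81 = 106
106 → 1² + 0² + 6² = 1 + 0 + 36 = 37
37 → 3² + 7² = 9 + 49 = 58
58 → 5² + 8² = 25 + 64 = 89
89 → 8² + 9² = 64 + 81 = 145
145 → 1² + 4² + 5² = 1 + 16 + 25 = 42
42 → 4² + 2² = 16 + 4 = 20
20 → 2² + 0² = 4 + 0 = 4
4 → 4² = 16
16 → 1² + 6² = 1 + 36 = 37  — 37 repeats.
That took 12 steps.

12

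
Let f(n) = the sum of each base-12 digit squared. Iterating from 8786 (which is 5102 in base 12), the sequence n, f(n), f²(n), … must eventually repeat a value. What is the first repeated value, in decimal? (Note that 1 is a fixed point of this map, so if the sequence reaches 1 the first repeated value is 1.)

25

8786 = (5,1,0,2)_12 → 5² + 1² + 0² + 2² = 30
30 = (2,6)_12 → 2² + 6² = 40
40 = (3,4)_12 → 3² + 4² = 25
25 = (2,1)_12 → 2² + 1² = 5
5 = (5)_12 → 5² = 25  — 25 already appeared earlier.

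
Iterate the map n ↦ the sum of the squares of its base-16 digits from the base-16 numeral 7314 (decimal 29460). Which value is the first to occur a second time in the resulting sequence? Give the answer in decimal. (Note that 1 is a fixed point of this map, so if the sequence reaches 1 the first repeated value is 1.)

169

29460 = (7,3,1,4)_16 → 7² + 3² + 1² + 4² = 49 + 9 + 1 + 16 = 75
75 = (4,11)_16 → 4² + 11² = 16 + 121 = 137
137 = (8,9)_16 → 8² + 9² = 64 + 81 = 145
145 = (9,1)_16 → 9² + 1² = 81 + 1 = 82
82 = (5,2)_16 → 5² + 2² = 25 + 4 = 29
29 = (1,13)_16 → 1² + 13² = 1 + 169 = 170
170 = (10,10)_16 → 10² + 10² = 100 + 100 = 200
200 = (12,8)_16 → 12² + 8² = 144 + 64 = 208
208 = (13,0)_16 → 13² + 0² = 169 + 0 = 169
169 = (10,9)_16 → 10² + 9² = 100 + 81 = 181
181 = (11,5)_16 → 11² + 5² = 121 + 25 = 146
146 = (9,2)_16 → 9² + 2² = 81 + 4 = 85
85 = (5,5)_16 → 5² + 5² = 25 + 25 = 50
50 = (3,2)_16 → 3² + 2² = 9 + 4 = 13
13 = (13)_16 → 13² = 169  — 169 already appeared earlier.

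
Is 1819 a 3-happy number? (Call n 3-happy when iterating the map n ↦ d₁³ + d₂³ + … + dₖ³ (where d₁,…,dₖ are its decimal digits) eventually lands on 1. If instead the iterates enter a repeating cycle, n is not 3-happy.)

1819 → 1³ + 8³ + 1³ + 9³ = 1 + 512 + 1 + 729 = 1243
1243 → 1³ + 2³ + 4³ + 3³ = 1 + 8 + 64 + 27 = 100
100 → 1³ + 0³ + 0³ = 1 + 0 + 0 = 1  — reached 1.

3-happy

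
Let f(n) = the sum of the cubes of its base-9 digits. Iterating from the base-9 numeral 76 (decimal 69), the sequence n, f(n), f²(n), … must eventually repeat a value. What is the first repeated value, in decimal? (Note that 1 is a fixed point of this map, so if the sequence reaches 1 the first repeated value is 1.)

69 = (7,6)_9 → 7³ + 6³ = 559
559 = (6,8,1)_9 → 6³ + 8³ + 1³ = 729
729 = (1,0,0,0)_9 → 1³ + 0³ + 0³ + 0³ = 1  — reached the fixed point 1.
1 → 1, so 1 is the first repeated value.

1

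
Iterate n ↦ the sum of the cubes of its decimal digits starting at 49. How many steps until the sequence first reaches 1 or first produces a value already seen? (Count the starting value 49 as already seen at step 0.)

5

49 → 4³ + 9³ = 793
793 → 7³ + 9³ + 3³ = 1099
1099 → 1³ + 0³ + 9³ + 9³ = 1459
1459 → 1³ + 4³ + 5³ + 9³ = 919
919 → 9³ + 1³ + 9³ = 1459  — 1459 repeats.
That took 5 steps.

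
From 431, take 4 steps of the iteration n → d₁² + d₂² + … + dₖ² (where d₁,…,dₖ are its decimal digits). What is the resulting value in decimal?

37

431 → 4² + 3² + 1² = 26
26 → 2² + 6² = 40
40 → 4² + 0² = 16
16 → 1² + 6² = 37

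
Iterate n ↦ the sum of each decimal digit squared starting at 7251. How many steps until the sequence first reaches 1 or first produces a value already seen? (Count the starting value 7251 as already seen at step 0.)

7251 → 7² + 2² + 5² + 1² = 79
79 → 7² + 9² = 130
130 → 1² + 3² + 0² = 10
10 → 1² + 0² = 1  — reached 1.
That took 4 steps.

4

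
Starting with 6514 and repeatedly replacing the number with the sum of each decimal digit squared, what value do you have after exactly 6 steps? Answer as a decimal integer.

16

6514 → 78
78 → 113
113 → 11
11 → 2
2 → 4
4 → 16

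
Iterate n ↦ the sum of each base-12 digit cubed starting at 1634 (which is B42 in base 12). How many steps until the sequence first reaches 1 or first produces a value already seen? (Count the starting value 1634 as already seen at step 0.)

14

1634 = (11,4,2)_12 → 1403
1403 = (9,8,11)_12 → 2572
2572 = (1,5,10,4)_12 → 1190
1190 = (8,3,2)_12 → 547
547 = (3,9,7)_12 → 1099
1099 = (7,7,7)_12 → 1029
1029 = (7,1,9)_12 → 1073
1073 = (7,5,5)_12 → 593
593 = (4,1,5)_12 → 190
190 = (1,3,10)_12 → 1028
1028 = (7,1,8)_12 → 856
856 = (5,11,4)_12 → 1520
1520 = (10,6,8)_12 → 1728
1728 = (1,0,0,0)_12 → 1  — reached 1.
That took 14 steps.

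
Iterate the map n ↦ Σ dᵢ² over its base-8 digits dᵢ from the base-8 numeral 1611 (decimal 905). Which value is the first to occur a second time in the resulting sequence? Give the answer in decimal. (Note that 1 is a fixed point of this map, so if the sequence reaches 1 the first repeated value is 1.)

4

905 = (1,6,1,1)_8 → 1² + 6² + 1² + 1² = 39
39 = (4,7)_8 → 4² + 7² = 65
65 = (1,0,1)_8 → 1² + 0² + 1² = 2
2 = (2)_8 → 2² = 4
4 = (4)_8 → 4² = 16
16 = (2,0)_8 → 2² + 0² = 4  — 4 already appeared earlier.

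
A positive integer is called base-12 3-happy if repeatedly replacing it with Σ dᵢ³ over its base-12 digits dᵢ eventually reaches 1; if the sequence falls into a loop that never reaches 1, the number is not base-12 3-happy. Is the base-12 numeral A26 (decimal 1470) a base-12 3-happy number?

1470 = (10,2,6)_12 → 10³ + 2³ + 6³ = 1224
1224 = (8,6,0)_12 → 8³ + 6³ + 0³ = 728
728 = (5,0,8)_12 → 5³ + 0³ + 8³ = 637
637 = (4,5,1)_12 → 4³ + 5³ + 1³ = 190
190 = (1,3,10)_12 → 1³ + 3³ + 10³ = 1028
1028 = (7,1,8)_12 → 7³ + 1³ + 8³ = 856
856 = (5,11,4)_12 → 5³ + 11³ + 4³ = 1520
1520 = (10,6,8)_12 → 10³ + 6³ + 8³ = 1728
1728 = (1,0,0,0)_12 → 1³ + 0³ + 0³ + 0³ = 1  — reached 1.

base-12 3-happy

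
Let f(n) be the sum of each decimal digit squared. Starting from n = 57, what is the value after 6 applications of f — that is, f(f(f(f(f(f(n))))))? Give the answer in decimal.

89

57 → 74
74 → 65
65 → 61
61 → 37
37 → 58
58 → 89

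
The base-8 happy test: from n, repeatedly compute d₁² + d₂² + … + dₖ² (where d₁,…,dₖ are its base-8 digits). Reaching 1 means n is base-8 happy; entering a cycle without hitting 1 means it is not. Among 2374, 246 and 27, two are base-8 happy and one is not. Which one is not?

2374: 2374 → 77 → 27 → 18 → 8 → 1  — reaches 1 (base-8 happy)
246: 246 → 81 → 6 → 36 → 32 → 16 → 4 → 16  — repeats 16 (not base-8 happy)
27: 27 → 18 → 8 → 1  — reaches 1 (base-8 happy)

246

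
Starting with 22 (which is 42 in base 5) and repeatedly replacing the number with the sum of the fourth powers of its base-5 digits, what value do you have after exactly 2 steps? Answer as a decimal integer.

22 = (4,2)_5 → 4⁴ + 2⁴ = 256 + 16 = 272
272 = (2,0,4,2)_5 → 2⁴ + 0⁴ + 4⁴ + 2⁴ = 16 + 0 + 256 + 16 = 288

288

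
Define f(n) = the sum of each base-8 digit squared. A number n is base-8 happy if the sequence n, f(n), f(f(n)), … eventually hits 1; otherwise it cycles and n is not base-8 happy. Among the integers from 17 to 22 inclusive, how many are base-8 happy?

1

17: 17 → 5 → 25 → 10 → 5  — not base-8 happy
18: 18 → 8 → 1  — base-8 happy
19: 19 → 13 → 26 → 13  — not base-8 happy
20: 20 → 20  — not base-8 happy
21: 21 → 29 → 34 → 20 → 20  — not base-8 happy
22: 22 → 40 → 25 → 10 → 5 → 25  — not base-8 happy
base-8 happy: 18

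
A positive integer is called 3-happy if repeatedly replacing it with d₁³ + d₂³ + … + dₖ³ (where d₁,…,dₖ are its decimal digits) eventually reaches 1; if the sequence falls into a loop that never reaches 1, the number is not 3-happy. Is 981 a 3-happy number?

981 → 9³ + 8³ + 1³ = 1242
1242 → 1³ + 2³ + 4³ + 2³ = 81
81 → 8³ + 1³ = 513
513 → 5³ + 1³ + 3³ = 153
153 → 1³ + 5³ + 3³ = 153  — 153 already seen; the sequence cycles without reaching 1.

not 3-happy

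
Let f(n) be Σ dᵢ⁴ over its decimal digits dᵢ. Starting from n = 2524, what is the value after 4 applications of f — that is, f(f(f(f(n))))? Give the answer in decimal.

13154

2524 → 2⁴ + 5⁴ + 2⁴ + 4⁴ = 16 + 625 + 16 + 256 = 913
913 → 9⁴ + 1⁴ + 3⁴ = 6561 + 1 + 81 = 6643
6643 → 6⁴ + 6⁴ + 4⁴ + 3⁴ = 1296 + 1296 + 256 + 81 = 2929
2929 → 2⁴ + 9⁴ + 2⁴ + 9⁴ = 16 + 6561 + 16 + 6561 = 13154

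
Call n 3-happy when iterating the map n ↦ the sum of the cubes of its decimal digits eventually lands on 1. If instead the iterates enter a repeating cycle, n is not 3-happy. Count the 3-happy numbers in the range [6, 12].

1

6: 6 → 216 → 225 → 141 → 66 → 432 → 99 → 1458 → 702 → 351 → 153 → 153  — not 3-happy
7: 7 → 343 → 118 → 514 → 190 → 730 → 370 → 370  — not 3-happy
8: 8 → 512 → 134 → 92 → 737 → 713 → 371 → 371  — not 3-happy
9: 9 → 729 → 1080 → 513 → 153 → 153  — not 3-happy
10: 10 → 1  — 3-happy
11: 11 → 2 → 8 → 512 → 134 → 92 → 737 → 713 → 371 → 371  — not 3-happy
12: 12 → 9 → 729 → 1080 → 513 → 153 → 153  — not 3-happy
3-happy: 10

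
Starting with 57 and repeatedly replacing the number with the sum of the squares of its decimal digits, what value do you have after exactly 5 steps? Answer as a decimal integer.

57 → 5² + 7² = 25 + 49 = 74
74 → 7² + 4² = 49 + 16 = 65
65 → 6² + 5² = 36 + 25 = 61
61 → 6² + 1² = 36 + 1 = 37
37 → 3² + 7² = 9 + 49 = 58

58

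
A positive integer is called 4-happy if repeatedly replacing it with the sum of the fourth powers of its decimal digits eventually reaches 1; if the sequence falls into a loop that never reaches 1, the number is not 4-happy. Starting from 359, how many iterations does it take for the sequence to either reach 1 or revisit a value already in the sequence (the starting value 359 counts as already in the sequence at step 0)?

15

359 → 3⁴ + 5⁴ + 9⁴ = 7267
7267 → 7⁴ + 2⁴ + 6⁴ + 7⁴ = 6114
6114 → 6⁴ + 1⁴ + 1⁴ + 4⁴ = 1554
1554 → 1⁴ + 5⁴ + 5⁴ + 4⁴ = 1507
1507 → 1⁴ + 5⁴ + 0⁴ + 7⁴ = 3027
3027 → 3⁴ + 0⁴ + 2⁴ + 7⁴ = 2498
2498 → 2⁴ + 4⁴ + 9⁴ + 8⁴ = 10929
10929 → 1⁴ + 0⁴ + 9⁴ + 2⁴ + 9⁴ = 13139
13139 → 1⁴ + 3⁴ + 1⁴ + 3⁴ + 9⁴ = 6725
6725 → 6⁴ + 7⁴ + 2⁴ + 5⁴ = 4338
4338 → 4⁴ + 3⁴ + 3⁴ + 8⁴ = 4514
4514 → 4⁴ + 5⁴ + 1⁴ + 4⁴ = 1138
1138 → 1⁴ + 1⁴ + 3⁴ + 8⁴ = 4179
4179 → 4⁴ + 1⁴ + 7⁴ + 9⁴ = 9219
9219 → 9⁴ + 2⁴ + 1⁴ + 9⁴ = 13139  — 13139 repeats.
That took 15 steps.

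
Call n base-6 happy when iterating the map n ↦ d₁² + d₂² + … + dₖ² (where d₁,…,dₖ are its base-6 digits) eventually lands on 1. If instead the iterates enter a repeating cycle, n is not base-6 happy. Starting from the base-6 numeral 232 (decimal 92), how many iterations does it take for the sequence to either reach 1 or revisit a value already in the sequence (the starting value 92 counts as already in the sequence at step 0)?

92 = (2,3,2)_6 → 2² + 3² + 2² = 17
17 = (2,5)_6 → 2² + 5² = 29
29 = (4,5)_6 → 4² + 5² = 41
41 = (1,0,5)_6 → 1² + 0² + 5² = 26
26 = (4,2)_6 → 4² + 2² = 20
20 = (3,2)_6 → 3² + 2² = 13
13 = (2,1)_6 → 2² + 1² = 5
5 = (5)_6 → 5² = 25
25 = (4,1)_6 → 4² + 1² = 17  — 17 repeats.
That took 9 steps.

9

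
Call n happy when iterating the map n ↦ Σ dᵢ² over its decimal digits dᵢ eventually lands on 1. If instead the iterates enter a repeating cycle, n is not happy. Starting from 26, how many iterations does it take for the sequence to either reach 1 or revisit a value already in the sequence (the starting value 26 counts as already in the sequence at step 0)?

10

26 → 40
40 → 16
16 → 37
37 → 58
58 → 89
89 → 145
145 → 42
42 → 20
20 → 4
4 → 16  — 16 repeats.
That took 10 steps.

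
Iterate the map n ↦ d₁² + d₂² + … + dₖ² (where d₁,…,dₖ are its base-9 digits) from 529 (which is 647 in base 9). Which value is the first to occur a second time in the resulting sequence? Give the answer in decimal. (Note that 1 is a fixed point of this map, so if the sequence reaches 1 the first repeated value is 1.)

529 = (6,4,7)_9 → 101
101 = (1,2,2)_9 → 9
9 = (1,0)_9 → 1  — reached the fixed point 1.
1 → 1, so 1 is the first repeated value.

1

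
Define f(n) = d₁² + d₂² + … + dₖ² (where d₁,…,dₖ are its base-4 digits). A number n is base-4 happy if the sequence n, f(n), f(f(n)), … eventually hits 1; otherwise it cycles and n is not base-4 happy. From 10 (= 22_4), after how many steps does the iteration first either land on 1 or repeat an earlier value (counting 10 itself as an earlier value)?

3

10 = (2,2)_4 → 8
8 = (2,0)_4 → 4
4 = (1,0)_4 → 1  — reached 1.
That took 3 steps.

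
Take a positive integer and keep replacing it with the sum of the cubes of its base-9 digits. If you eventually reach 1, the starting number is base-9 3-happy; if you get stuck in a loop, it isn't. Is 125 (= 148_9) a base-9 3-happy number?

base-9 3-happy

125 = (1,4,8)_9 → 1³ + 4³ + 8³ = 1 + 64 + 512 = 577
577 = (7,1,1)_9 → 7³ + 1³ + 1³ = 343 + 1 + 1 = 345
345 = (4,2,3)_9 → 4³ + 2³ + 3³ = 64 + 8 + 27 = 99
99 = (1,2,0)_9 → 1³ + 2³ + 0³ = 1 + 8 + 0 = 9
9 = (1,0)_9 → 1³ + 0³ = 1 + 0 = 1  — reached 1.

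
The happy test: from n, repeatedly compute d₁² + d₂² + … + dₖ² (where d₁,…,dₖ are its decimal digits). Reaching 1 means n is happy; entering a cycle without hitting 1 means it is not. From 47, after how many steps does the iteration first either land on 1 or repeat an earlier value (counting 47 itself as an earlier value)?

11

47 → 65
65 → 61
61 → 37
37 → 58
58 → 89
89 → 145
145 → 42
42 → 20
20 → 4
4 → 16
16 → 37  — 37 repeats.
That took 11 steps.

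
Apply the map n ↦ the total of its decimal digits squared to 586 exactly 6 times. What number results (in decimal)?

586 → 125
125 → 30
30 → 9
9 → 81
81 → 65
65 → 61

61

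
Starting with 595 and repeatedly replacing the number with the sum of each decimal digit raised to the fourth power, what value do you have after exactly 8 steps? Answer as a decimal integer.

13139

595 → 5⁴ + 9⁴ + 5⁴ = 7811
7811 → 7⁴ + 8⁴ + 1⁴ + 1⁴ = 6499
6499 → 6⁴ + 4⁴ + 9⁴ + 9⁴ = 14674
14674 → 1⁴ + 4⁴ + 6⁴ + 7⁴ + 4⁴ = 4210
4210 → 4⁴ + 2⁴ + 1⁴ + 0⁴ = 273
273 → 2⁴ + 7⁴ + 3⁴ = 2498
2498 → 2⁴ + 4⁴ + 9⁴ + 8⁴ = 10929
10929 → 1⁴ + 0⁴ + 9⁴ + 2⁴ + 9⁴ = 13139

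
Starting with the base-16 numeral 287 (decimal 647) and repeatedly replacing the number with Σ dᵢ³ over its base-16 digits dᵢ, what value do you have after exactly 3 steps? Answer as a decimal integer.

4268

647 = (2,8,7)_16 → 863
863 = (3,5,15)_16 → 3527
3527 = (13,12,7)_16 → 4268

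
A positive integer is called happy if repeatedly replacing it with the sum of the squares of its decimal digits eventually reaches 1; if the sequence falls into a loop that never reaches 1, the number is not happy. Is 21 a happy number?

21 → 5
5 → 25
25 → 29
29 → 85
85 → 89
89 → 145
145 → 42
42 → 20
20 → 4
4 → 16
16 → 37
37 → 58
58 → 89  — 89 already seen; the sequence cycles without reaching 1.

not happy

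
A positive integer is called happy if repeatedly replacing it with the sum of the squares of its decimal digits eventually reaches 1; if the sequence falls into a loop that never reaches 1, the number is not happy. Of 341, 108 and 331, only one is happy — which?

331

341: 341 → 26 → 40 → 16 → 37 → 58 → 89 → 145 → 42 → 20 → 4 → 16  — repeats 16 (not happy)
108: 108 → 65 → 61 → 37 → 58 → 89 → 145 → 42 → 20 → 4 → 16 → 37  — repeats 37 (not happy)
331: 331 → 19 → 82 → 68 → 100 → 1  — reaches 1 (happy)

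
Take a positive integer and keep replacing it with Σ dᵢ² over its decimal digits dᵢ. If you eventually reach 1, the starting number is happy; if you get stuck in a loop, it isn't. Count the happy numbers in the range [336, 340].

336: 336 → 54 → 41 → 17 → 50 → 25 → 29 → 85 → 89 → 145 → 42 → 20 → 4 → 16 → 37 → 58 → 89  — not happy
337: 337 → 67 → 85 → 89 → 145 → 42 → 20 → 4 → 16 → 37 → 58 → 89  — not happy
338: 338 → 82 → 68 → 100 → 1  — happy
339: 339 → 99 → 162 → 41 → 17 → 50 → 25 → 29 → 85 → 89 → 145 → 42 → 20 → 4 → 16 → 37 → 58 → 89  — not happy
340: 340 → 25 → 29 → 85 → 89 → 145 → 42 → 20 → 4 → 16 → 37 → 58 → 89  — not happy
happy: 338

1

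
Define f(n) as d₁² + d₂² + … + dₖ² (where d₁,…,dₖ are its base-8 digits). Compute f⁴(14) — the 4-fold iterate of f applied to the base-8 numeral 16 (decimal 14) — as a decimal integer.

14 = (1,6)_8 → 1² + 6² = 1 + 36 = 37
37 = (4,5)_8 → 4² + 5² = 16 + 25 = 41
41 = (5,1)_8 → 5² + 1² = 25 + 1 = 26
26 = (3,2)_8 → 3² + 2² = 9 + 4 = 13

13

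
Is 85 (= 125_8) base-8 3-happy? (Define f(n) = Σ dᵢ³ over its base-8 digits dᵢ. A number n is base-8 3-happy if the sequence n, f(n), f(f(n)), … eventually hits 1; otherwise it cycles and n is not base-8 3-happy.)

85 = (1,2,5)_8 → 1³ + 2³ + 5³ = 134
134 = (2,0,6)_8 → 2³ + 0³ + 6³ = 224
224 = (3,4,0)_8 → 3³ + 4³ + 0³ = 91
91 = (1,3,3)_8 → 1³ + 3³ + 3³ = 55
55 = (6,7)_8 → 6³ + 7³ = 559
559 = (1,0,5,7)_8 → 1³ + 0³ + 5³ + 7³ = 469
469 = (7,2,5)_8 → 7³ + 2³ + 5³ = 476
476 = (7,3,4)_8 → 7³ + 3³ + 4³ = 434
434 = (6,6,2)_8 → 6³ + 6³ + 2³ = 440
440 = (6,7,0)_8 → 6³ + 7³ + 0³ = 559  — 559 already seen; the sequence cycles without reaching 1.

not base-8 3-happy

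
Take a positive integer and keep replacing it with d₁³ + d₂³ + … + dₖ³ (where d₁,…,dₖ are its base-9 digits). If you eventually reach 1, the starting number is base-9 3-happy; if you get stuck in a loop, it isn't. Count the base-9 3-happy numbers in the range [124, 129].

124: 124 → 408 → 152 → 856 → 128 → 134 → 638 → 1198 → 470 → 476 → 980 → 540 → 432 → 152  — not base-9 3-happy
125: 125 → 577 → 345 → 99 → 9 → 1  — base-9 3-happy
126: 126 → 126  — not base-9 3-happy
127: 127 → 127  — not base-9 3-happy
128: 128 → 134 → 638 → 1198 → 470 → 476 → 980 → 540 → 432 → 152 → 856 → 128  — not base-9 3-happy
129: 129 → 153 → 513 → 243 → 27 → 27  — not base-9 3-happy
base-9 3-happy: 125

1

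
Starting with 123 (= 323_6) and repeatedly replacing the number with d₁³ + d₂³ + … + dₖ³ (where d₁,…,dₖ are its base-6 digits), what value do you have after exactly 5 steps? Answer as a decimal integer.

128

123 = (3,2,3)_6 → 62
62 = (1,4,2)_6 → 73
73 = (2,0,1)_6 → 9
9 = (1,3)_6 → 28
28 = (4,4)_6 → 128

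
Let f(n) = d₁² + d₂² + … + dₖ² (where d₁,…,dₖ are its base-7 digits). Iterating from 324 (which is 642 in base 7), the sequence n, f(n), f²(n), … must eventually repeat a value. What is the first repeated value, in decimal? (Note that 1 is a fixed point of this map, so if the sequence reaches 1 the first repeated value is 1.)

2

324 = (6,4,2)_7 → 6² + 4² + 2² = 36 + 16 + 4 = 56
56 = (1,1,0)_7 → 1² + 1² + 0² = 1 + 1 + 0 = 2
2 = (2)_7 → 2² = 4
4 = (4)_7 → 4² = 16
16 = (2,2)_7 → 2² + 2² = 4 + 4 = 8
8 = (1,1)_7 → 1² + 1² = 1 + 1 = 2  — 2 already appeared earlier.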